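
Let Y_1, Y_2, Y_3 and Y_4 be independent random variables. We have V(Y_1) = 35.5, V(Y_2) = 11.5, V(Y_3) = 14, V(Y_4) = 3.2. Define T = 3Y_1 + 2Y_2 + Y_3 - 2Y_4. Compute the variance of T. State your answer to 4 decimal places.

392.3000

By independence, V(T) = (3)²V(Y_1) + (2)²V(Y_2) + (1)²V(Y_3) + (-2)²V(Y_4)
= (3)²·35.5 + (2)²·11.5 + (1)²·14 + (-2)²·3.2 = 392.3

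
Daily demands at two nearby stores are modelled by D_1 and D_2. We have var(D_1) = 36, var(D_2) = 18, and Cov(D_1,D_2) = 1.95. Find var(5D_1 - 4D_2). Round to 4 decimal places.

1110.0000

var(5D_1 - 4D_2) = (5)²·var(D_1) + (-4)²·var(D_2) + 2·(5)·(-4)·Cov(D_1,D_2)
= 25·36 + 16·18 + -40·1.95 = 1110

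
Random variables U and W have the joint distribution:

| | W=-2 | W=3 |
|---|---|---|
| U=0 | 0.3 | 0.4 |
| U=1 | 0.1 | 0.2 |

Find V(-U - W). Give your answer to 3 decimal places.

E[U] = 0.3,  E[W] = 1,  E[UW] = 0.4
V(U) = 0.3 − (0.3)² = 0.21;  V(W) = 7 − (1)² = 6
cov(U,W) = 0.4 − (0.3)(1) = 0.1
V(-U - W) = (-1)²·0.21 + (-1)²·6 + 2·(-1)·(-1)·0.1 = 6.41

6.410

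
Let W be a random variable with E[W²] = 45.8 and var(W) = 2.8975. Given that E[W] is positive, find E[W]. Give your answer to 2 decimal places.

(E[W])² = E[W²] − var(W) = 45.8 − 2.8975 = 42.9025
E[W] = √42.9025 = 6.55

6.55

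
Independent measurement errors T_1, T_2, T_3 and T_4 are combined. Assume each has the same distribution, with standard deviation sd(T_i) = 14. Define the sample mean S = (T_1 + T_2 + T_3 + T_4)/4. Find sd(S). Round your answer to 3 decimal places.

7.000

Var(T_i) = (14)² = 196
By independence, Var(S) = (0.25)²Var(T_1) + (0.25)²Var(T_2) + (0.25)²Var(T_3) + (0.25)²Var(T_4)
= (0.25)²·196 + (0.25)²·196 + (0.25)²·196 + (0.25)²·196 = 49
sd(S) = √49 ≈ 7.000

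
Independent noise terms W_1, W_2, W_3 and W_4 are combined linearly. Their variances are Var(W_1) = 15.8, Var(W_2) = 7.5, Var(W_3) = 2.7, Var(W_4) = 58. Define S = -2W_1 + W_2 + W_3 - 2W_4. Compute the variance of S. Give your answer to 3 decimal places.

305.400

By independence, Var(S) = (-2)²Var(W_1) + (1)²Var(W_2) + (1)²Var(W_3) + (-2)²Var(W_4)
= (-2)²·15.8 + (1)²·7.5 + (1)²·2.7 + (-2)²·58 = 305.4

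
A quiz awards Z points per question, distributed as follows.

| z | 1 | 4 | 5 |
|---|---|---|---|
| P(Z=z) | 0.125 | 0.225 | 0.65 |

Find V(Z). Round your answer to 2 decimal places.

1.70

E[Z] = (1)(0.125) + (4)(0.225) + (5)(0.65) = 4.275
E[Z²] = (1)²(0.125) + (4)²(0.225) + (5)²(0.65) = 19.975
V(Z) = E[Z²] − (E[Z])² = 19.975 − (4.275)² = 1.699375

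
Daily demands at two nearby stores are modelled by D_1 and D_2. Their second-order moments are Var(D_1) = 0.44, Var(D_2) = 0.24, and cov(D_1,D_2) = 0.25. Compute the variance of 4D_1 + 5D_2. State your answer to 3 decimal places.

23.040

Var(4D_1 + 5D_2) = (4)²·Var(D_1) + (5)²·Var(D_2) + 2·(4)·(5)·cov(D_1,D_2)
= 16·0.44 + 25·0.24 + 40·0.25 = 23.04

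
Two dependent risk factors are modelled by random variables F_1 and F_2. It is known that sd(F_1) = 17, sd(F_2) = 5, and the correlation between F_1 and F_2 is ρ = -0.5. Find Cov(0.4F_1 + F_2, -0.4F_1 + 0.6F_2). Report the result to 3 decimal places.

-24.440

Var(F_1) = (17)² = 289;  Var(F_2) = (5)² = 25
Cov(F_1,F_2) = ρ·sd(F_1)·sd(F_2) = -0.5·17·5 = -42.5
Cov(0.4F_1 + F_2, -0.4F_1 + 0.6F_2) = (0.4)(-0.4)Var(F_1) + (1)(0.6)Var(F_2) + [(0.4)(0.6) + (1)(-0.4)]Cov(F_1,F_2)
= -0.16·289 + 0.6·25 + -0.16·-42.5 = -24.44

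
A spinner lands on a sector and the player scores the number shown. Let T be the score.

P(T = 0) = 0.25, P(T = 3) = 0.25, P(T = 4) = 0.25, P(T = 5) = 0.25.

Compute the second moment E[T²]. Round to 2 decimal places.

12.50

E[T²] = (0)²(0.25) + (3)²(0.25) + (4)²(0.25) + (5)²(0.25) = 12.5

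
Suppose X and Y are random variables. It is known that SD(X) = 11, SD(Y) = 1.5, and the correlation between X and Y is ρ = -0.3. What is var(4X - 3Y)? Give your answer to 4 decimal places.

var(X) = (11)² = 121;  var(Y) = (1.5)² = 2.25
Cov(X,Y) = ρ·SD(X)·SD(Y) = -0.3·11·1.5 = -4.95
var(4X - 3Y) = (4)²·var(X) + (-3)²·var(Y) + 2·(4)·(-3)·Cov(X,Y)
= 16·121 + 9·2.25 + -24·-4.95 = 2075.05

2075.0500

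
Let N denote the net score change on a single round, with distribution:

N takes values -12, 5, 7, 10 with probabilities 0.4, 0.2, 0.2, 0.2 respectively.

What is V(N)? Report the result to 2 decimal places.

E[N] = (-12)(0.4) + (5)(0.2) + (7)(0.2) + (10)(0.2) = -0.4
E[N²] = (-12)²(0.4) + (5)²(0.2) + (7)²(0.2) + (10)²(0.2) = 92.4
V(N) = E[N²] − (E[N])² = 92.4 − (-0.4)² = 92.24

92.24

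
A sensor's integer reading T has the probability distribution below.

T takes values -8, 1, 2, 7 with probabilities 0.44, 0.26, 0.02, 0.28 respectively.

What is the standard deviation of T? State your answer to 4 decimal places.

6.3744

E[T] = (-8)(0.44) + (1)(0.26) + (2)(0.02) + (7)(0.28) = -1.26
E[T²] = (-8)²(0.44) + (1)²(0.26) + (2)²(0.02) + (7)²(0.28) = 42.22
Var(T) = E[T²] − (E[T])² = 42.22 − (-1.26)² = 40.6324
SD(T) = √40.6324 ≈ 6.3744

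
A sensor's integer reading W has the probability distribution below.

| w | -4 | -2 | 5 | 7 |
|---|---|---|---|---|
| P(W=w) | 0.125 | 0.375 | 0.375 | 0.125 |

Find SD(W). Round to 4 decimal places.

4.0927

E[W] = (-4)(0.125) + (-2)(0.375) + (5)(0.375) + (7)(0.125) = 1.5
E[W²] = (-4)²(0.125) + (-2)²(0.375) + (5)²(0.375) + (7)²(0.125) = 19
Var(W) = E[W²] − (E[W])² = 19 − (1.5)² = 16.75
SD(W) = √16.75 ≈ 4.0927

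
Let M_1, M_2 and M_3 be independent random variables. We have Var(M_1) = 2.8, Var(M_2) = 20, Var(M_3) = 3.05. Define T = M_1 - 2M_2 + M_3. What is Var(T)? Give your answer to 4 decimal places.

By independence, Var(T) = (1)²Var(M_1) + (-2)²Var(M_2) + (1)²Var(M_3)
= (1)²·2.8 + (-2)²·20 + (1)²·3.05 = 85.85

85.8500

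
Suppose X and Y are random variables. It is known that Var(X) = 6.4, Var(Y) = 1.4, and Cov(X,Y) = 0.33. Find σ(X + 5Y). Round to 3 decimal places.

6.686

Var(X + 5Y) = (1)²·Var(X) + (5)²·Var(Y) + 2·(1)·(5)·Cov(X,Y)
= 1·6.4 + 25·1.4 + 10·0.33 = 44.7
σ(X + 5Y) = √44.7 ≈ 6.686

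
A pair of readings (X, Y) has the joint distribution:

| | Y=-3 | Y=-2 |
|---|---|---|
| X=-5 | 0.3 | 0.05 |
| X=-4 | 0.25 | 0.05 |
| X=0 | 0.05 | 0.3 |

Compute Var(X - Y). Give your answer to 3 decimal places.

E[X] = -2.95,  E[Y] = -2.6,  E[XY] = 8.4
Var(X) = 13.55 − (-2.95)² = 4.8475;  Var(Y) = 7 − (-2.6)² = 0.24
Cov(X,Y) = 8.4 − (-2.95)(-2.6) = 0.73
Var(X - Y) = (1)²·4.8475 + (-1)²·0.24 + 2·(1)·(-1)·0.73 = 3.6275

3.628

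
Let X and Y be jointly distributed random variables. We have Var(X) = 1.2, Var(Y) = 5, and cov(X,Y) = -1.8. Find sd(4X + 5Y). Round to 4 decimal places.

Var(4X + 5Y) = (4)²·Var(X) + (5)²·Var(Y) + 2·(4)·(5)·cov(X,Y)
= 16·1.2 + 25·5 + 40·-1.8 = 72.2
sd(4X + 5Y) = √72.2 ≈ 8.4971

8.4971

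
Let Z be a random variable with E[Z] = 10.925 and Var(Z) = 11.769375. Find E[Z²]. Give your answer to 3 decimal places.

E[Z²] = Var(Z) + (E[Z])² = 11.769375 + (10.925)² = 131.125

131.125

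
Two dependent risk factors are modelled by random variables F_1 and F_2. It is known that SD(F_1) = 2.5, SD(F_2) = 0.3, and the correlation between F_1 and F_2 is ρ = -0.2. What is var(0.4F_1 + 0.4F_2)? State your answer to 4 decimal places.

0.9664

var(F_1) = (2.5)² = 6.25;  var(F_2) = (0.3)² = 0.09
Cov(F_1,F_2) = ρ·SD(F_1)·SD(F_2) = -0.2·2.5·0.3 = -0.15
var(0.4F_1 + 0.4F_2) = (0.4)²·var(F_1) + (0.4)²·var(F_2) + 2·(0.4)·(0.4)·Cov(F_1,F_2)
= 0.16·6.25 + 0.16·0.09 + 0.32·-0.15 = 0.9664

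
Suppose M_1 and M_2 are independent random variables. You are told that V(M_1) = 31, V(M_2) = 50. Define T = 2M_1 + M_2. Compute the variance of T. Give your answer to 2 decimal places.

174.00

By independence, V(T) = (2)²V(M_1) + (1)²V(M_2)
= (2)²·31 + (1)²·50 = 174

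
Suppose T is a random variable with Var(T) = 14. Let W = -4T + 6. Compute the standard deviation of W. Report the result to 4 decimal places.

Var(-4T + 6) = (-4)²·14 = 224
SD(W) = √224 ≈ 14.9666

14.9666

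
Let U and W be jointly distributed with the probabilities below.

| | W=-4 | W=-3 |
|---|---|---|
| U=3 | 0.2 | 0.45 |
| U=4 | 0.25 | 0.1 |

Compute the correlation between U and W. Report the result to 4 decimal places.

E[U] = 3.35,  E[W] = -3.45
E[UW] = -11.65
Cov(U,W) = E[UW] − E[U]E[W] = -11.65 − (3.35)(-3.45) = -0.0925
V(U) = 0.2275,  V(W) = 0.2475
ρ = -0.0925 / √(0.2275·0.2475) ≈ -0.3898

-0.3898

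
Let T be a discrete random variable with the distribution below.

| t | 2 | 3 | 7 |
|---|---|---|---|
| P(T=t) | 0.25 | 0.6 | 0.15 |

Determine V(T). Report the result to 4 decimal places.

E[T] = (2)(0.25) + (3)(0.6) + (7)(0.15) = 3.35
E[T²] = (2)²(0.25) + (3)²(0.6) + (7)²(0.15) = 13.75
V(T) = E[T²] − (E[T])² = 13.75 − (3.35)² = 2.5275

2.5275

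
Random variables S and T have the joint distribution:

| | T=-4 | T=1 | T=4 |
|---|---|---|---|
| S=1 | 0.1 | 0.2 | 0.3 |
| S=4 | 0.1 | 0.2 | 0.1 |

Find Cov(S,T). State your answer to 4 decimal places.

-0.8400

E[S] = 2.2,  E[T] = 1.2
E[ST] = 1.8
Cov(S,T) = E[ST] − E[S]E[T] = 1.8 − (2.2)(1.2) = -0.84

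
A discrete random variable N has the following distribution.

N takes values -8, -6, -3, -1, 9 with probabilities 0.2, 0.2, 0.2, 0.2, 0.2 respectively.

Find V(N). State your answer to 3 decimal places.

E[N] = (-8)(0.2) + (-6)(0.2) + (-3)(0.2) + (-1)(0.2) + (9)(0.2) = -1.8
E[N²] = (-8)²(0.2) + (-6)²(0.2) + (-3)²(0.2) + (-1)²(0.2) + (9)²(0.2) = 38.2
V(N) = E[N²] − (E[N])² = 38.2 − (-1.8)² = 34.96

34.960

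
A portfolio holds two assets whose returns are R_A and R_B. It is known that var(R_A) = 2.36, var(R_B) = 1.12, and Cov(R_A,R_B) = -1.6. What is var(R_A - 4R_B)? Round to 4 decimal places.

var(R_A - 4R_B) = (1)²·var(R_A) + (-4)²·var(R_B) + 2·(1)·(-4)·Cov(R_A,R_B)
= 1·2.36 + 16·1.12 + -8·-1.6 = 33.08

33.0800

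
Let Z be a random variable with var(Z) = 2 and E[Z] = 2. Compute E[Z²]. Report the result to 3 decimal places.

E[Z²] = var(Z) + (E[Z])² = 2 + (2)² = 6

6.000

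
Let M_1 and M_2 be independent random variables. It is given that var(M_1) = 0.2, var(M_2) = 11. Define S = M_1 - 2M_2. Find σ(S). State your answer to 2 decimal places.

By independence, var(S) = (1)²var(M_1) + (-2)²var(M_2)
= (1)²·0.2 + (-2)²·11 = 44.2
σ(S) = √44.2 ≈ 6.65

6.65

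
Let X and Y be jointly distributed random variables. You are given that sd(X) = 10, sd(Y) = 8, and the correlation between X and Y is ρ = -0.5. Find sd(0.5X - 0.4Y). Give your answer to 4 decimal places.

V(X) = (10)² = 100;  V(Y) = (8)² = 64
Cov(X,Y) = ρ·sd(X)·sd(Y) = -0.5·10·8 = -40
V(0.5X - 0.4Y) = (0.5)²·V(X) + (-0.4)²·V(Y) + 2·(0.5)·(-0.4)·Cov(X,Y)
= 0.25·100 + 0.16·64 + -0.4·-40 = 51.24
sd(0.5X - 0.4Y) = √51.24 ≈ 7.1582

7.1582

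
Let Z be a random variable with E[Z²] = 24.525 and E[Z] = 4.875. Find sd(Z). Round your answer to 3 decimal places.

0.871

Var(Z) = 24.525 − (4.875)² = 0.759375
sd(Z) = √0.759375 ≈ 0.871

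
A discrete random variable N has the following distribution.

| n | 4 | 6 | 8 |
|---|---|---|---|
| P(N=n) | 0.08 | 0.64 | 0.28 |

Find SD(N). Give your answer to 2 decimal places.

1.13

E[N] = (4)(0.08) + (6)(0.64) + (8)(0.28) = 6.4
E[N²] = (4)²(0.08) + (6)²(0.64) + (8)²(0.28) = 42.24
V(N) = E[N²] − (E[N])² = 42.24 − (6.4)² = 1.28
SD(N) = √1.28 ≈ 1.13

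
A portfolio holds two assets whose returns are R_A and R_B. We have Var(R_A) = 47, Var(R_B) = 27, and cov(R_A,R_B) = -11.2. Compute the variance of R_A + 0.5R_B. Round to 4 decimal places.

42.5500

Var(R_A + 0.5R_B) = (1)²·Var(R_A) + (0.5)²·Var(R_B) + 2·(1)·(0.5)·cov(R_A,R_B)
= 1·47 + 0.25·27 + 1·-11.2 = 42.55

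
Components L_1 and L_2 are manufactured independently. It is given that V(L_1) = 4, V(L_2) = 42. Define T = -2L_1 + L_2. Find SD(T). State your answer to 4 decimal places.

7.6158

By independence, V(T) = (-2)²V(L_1) + (1)²V(L_2)
= (-2)²·4 + (1)²·42 = 58
SD(T) = √58 ≈ 7.6158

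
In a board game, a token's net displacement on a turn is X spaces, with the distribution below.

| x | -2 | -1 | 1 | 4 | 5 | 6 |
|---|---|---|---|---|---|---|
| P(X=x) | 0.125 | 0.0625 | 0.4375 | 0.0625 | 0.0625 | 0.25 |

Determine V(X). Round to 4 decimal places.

7.7773

E[X] = (-2)(0.125) + (-1)(0.0625) + (1)(0.4375) + (4)(0.0625) + (5)(0.0625) + (6)(0.25) = 2.1875
E[X²] = (-2)²(0.125) + (-1)²(0.0625) + (1)²(0.4375) + (4)²(0.0625) + (5)²(0.0625) + (6)²(0.25) = 12.5625
V(X) = E[X²] − (E[X])² = 12.5625 − (2.1875)² = 7.77734375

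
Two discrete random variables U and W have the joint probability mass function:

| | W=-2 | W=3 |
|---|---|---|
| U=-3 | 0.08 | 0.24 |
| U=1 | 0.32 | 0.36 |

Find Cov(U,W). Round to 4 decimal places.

-0.9600

E[U] = -0.28,  E[W] = 1
E[UW] = -1.24
Cov(U,W) = E[UW] − E[U]E[W] = -1.24 − (-0.28)(1) = -0.96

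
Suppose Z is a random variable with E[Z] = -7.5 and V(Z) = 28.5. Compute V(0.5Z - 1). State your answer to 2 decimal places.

7.13

V(0.5Z - 1) = (0.5)²·V(Z) = 0.25·28.5 = 7.125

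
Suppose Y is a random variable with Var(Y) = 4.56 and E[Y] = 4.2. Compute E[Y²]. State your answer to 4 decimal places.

22.2000

E[Y²] = Var(Y) + (E[Y])² = 4.56 + (4.2)² = 22.2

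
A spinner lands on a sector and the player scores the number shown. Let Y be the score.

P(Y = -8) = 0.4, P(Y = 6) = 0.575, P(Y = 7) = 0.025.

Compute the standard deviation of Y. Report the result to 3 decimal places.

E[Y] = (-8)(0.4) + (6)(0.575) + (7)(0.025) = 0.425
E[Y²] = (-8)²(0.4) + (6)²(0.575) + (7)²(0.025) = 47.525
Var(Y) = E[Y²] − (E[Y])² = 47.525 − (0.425)² = 47.344375
SD(Y) = √47.344375 ≈ 6.881

6.881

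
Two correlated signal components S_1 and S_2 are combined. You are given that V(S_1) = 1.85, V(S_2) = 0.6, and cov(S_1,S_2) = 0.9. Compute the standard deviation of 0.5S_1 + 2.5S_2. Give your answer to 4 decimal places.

2.5421

V(0.5S_1 + 2.5S_2) = (0.5)²·V(S_1) + (2.5)²·V(S_2) + 2·(0.5)·(2.5)·cov(S_1,S_2)
= 0.25·1.85 + 6.25·0.6 + 2.5·0.9 = 6.4625
σ(0.5S_1 + 2.5S_2) = √6.4625 ≈ 2.5421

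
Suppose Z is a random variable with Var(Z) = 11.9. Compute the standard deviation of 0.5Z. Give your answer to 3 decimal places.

Var(0.5Z) = (0.5)²·11.9 = 2.975
SD(0.5Z) = √2.975 ≈ 1.725

1.725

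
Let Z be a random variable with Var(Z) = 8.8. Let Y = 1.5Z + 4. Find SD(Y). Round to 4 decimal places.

4.4497

Var(1.5Z + 4) = (1.5)²·8.8 = 19.8
SD(Y) = √19.8 ≈ 4.4497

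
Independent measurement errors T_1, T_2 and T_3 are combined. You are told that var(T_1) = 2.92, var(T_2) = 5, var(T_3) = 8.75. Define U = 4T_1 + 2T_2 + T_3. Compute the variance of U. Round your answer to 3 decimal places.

75.470

By independence, var(U) = (4)²var(T_1) + (2)²var(T_2) + (1)²var(T_3)
= (4)²·2.92 + (2)²·5 + (1)²·8.75 = 75.47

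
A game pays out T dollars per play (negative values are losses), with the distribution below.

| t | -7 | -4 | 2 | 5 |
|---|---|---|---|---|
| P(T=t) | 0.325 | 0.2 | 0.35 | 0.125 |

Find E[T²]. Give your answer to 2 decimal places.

E[T²] = (-7)²(0.325) + (-4)²(0.2) + (2)²(0.35) + (5)²(0.125) = 23.65

23.65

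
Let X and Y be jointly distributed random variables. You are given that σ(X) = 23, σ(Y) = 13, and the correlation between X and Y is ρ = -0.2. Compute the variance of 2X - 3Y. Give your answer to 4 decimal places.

4354.6000

var(X) = (23)² = 529;  var(Y) = (13)² = 169
cov(X,Y) = ρ·σ(X)·σ(Y) = -0.2·23·13 = -59.8
var(2X - 3Y) = (2)²·var(X) + (-3)²·var(Y) + 2·(2)·(-3)·cov(X,Y)
= 4·529 + 9·169 + -12·-59.8 = 4354.6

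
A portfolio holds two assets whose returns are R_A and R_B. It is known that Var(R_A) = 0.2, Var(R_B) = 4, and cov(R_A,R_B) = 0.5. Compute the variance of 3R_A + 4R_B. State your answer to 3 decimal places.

77.800

Var(3R_A + 4R_B) = (3)²·Var(R_A) + (4)²·Var(R_B) + 2·(3)·(4)·cov(R_A,R_B)
= 9·0.2 + 16·4 + 24·0.5 = 77.8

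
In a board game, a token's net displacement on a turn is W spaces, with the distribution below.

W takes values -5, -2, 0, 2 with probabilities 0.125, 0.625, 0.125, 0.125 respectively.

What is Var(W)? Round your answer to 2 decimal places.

3.48

E[W] = (-5)(0.125) + (-2)(0.625) + (0)(0.125) + (2)(0.125) = -1.625
E[W²] = (-5)²(0.125) + (-2)²(0.625) + (0)²(0.125) + (2)²(0.125) = 6.125
Var(W) = E[W²] − (E[W])² = 6.125 − (-1.625)² = 3.484375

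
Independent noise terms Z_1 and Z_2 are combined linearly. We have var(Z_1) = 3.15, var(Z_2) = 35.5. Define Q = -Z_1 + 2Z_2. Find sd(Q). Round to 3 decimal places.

12.048

By independence, var(Q) = (-1)²var(Z_1) + (2)²var(Z_2)
= (-1)²·3.15 + (2)²·35.5 = 145.15
sd(Q) = √145.15 ≈ 12.048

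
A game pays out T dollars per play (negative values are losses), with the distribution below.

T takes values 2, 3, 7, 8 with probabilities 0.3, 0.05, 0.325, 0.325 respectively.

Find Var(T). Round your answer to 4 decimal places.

6.7344

E[T] = (2)(0.3) + (3)(0.05) + (7)(0.325) + (8)(0.325) = 5.625
E[T²] = (2)²(0.3) + (3)²(0.05) + (7)²(0.325) + (8)²(0.325) = 38.375
Var(T) = E[T²] − (E[T])² = 38.375 − (5.625)² = 6.734375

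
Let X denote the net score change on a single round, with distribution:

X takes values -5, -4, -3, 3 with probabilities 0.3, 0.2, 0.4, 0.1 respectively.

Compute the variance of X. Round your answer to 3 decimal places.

E[X] = (-5)(0.3) + (-4)(0.2) + (-3)(0.4) + (3)(0.1) = -3.2
E[X²] = (-5)²(0.3) + (-4)²(0.2) + (-3)²(0.4) + (3)²(0.1) = 15.2
Var(X) = E[X²] − (E[X])² = 15.2 − (-3.2)² = 4.96

4.960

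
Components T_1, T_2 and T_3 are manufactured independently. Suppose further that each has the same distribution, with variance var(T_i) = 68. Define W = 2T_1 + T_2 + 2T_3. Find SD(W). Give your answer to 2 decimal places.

By independence, var(W) = (2)²var(T_1) + (1)²var(T_2) + (2)²var(T_3)
= (2)²·68 + (1)²·68 + (2)²·68 = 612
SD(W) = √612 ≈ 24.74

24.74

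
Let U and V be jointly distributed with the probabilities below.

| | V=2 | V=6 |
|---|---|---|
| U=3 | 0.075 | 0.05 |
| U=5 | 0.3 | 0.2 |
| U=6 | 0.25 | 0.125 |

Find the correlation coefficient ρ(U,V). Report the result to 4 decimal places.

-0.0487

E[U] = 5.125,  E[V] = 3.5
E[UV] = 17.85
Cov(U,V) = E[UV] − E[U]E[V] = 17.85 − (5.125)(3.5) = -0.0875
var(U) = 0.859375,  var(V) = 3.75
ρ = -0.0875 / √(0.859375·3.75) ≈ -0.0487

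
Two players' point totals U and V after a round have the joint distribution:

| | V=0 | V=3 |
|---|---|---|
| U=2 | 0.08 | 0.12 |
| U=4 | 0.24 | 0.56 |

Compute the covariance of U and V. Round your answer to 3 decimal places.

0.096

E[U] = 3.6,  E[V] = 2.04
E[UV] = 7.44
Cov(U,V) = E[UV] − E[U]E[V] = 7.44 − (3.6)(2.04) = 0.096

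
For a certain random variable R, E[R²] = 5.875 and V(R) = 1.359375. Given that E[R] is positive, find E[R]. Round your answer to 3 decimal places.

(E[R])² = E[R²] − V(R) = 5.875 − 1.359375 = 4.515625
E[R] = √4.515625 = 2.125

2.125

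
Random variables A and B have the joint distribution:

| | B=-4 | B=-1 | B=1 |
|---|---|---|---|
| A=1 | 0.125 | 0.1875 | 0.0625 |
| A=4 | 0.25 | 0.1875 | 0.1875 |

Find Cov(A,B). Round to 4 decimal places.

E[A] = 2.875,  E[B] = -1.625
E[AB] = -4.625
Cov(A,B) = E[AB] − E[A]E[B] = -4.625 − (2.875)(-1.625) = 0.046875

0.0469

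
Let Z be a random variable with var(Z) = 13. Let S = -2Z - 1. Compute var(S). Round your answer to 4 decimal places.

52.0000

var(-2Z - 1) = (-2)²·var(Z) = 4·13 = 52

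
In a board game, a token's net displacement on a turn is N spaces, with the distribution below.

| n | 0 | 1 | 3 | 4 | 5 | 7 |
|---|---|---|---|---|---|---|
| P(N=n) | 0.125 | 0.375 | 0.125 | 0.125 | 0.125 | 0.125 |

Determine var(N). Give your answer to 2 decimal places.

E[N] = (0)(0.125) + (1)(0.375) + (3)(0.125) + (4)(0.125) + (5)(0.125) + (7)(0.125) = 2.75
E[N²] = (0)²(0.125) + (1)²(0.375) + (3)²(0.125) + (4)²(0.125) + (5)²(0.125) + (7)²(0.125) = 12.75
var(N) = E[N²] − (E[N])² = 12.75 − (2.75)² = 5.1875

5.19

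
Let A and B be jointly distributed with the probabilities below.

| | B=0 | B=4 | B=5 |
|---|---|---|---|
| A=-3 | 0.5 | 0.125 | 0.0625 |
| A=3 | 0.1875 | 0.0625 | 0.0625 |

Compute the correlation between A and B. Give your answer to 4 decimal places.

0.1392

E[A] = -1.125,  E[B] = 1.375
E[AB] = -0.75
Cov(A,B) = E[AB] − E[A]E[B] = -0.75 − (-1.125)(1.375) = 0.796875
V(A) = 7.734375,  V(B) = 4.234375
ρ = 0.796875 / √(7.734375·4.234375) ≈ 0.1392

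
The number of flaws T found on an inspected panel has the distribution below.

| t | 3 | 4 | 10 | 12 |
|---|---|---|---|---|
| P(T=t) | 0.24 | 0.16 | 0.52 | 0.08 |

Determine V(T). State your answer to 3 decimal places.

11.690

E[T] = (3)(0.24) + (4)(0.16) + (10)(0.52) + (12)(0.08) = 7.52
E[T²] = (3)²(0.24) + (4)²(0.16) + (10)²(0.52) + (12)²(0.08) = 68.24
V(T) = E[T²] − (E[T])² = 68.24 − (7.52)² = 11.6896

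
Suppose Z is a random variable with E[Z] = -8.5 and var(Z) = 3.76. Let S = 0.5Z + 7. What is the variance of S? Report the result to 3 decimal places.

var(0.5Z + 7) = (0.5)²·var(Z) = 0.25·3.76 = 0.94

0.940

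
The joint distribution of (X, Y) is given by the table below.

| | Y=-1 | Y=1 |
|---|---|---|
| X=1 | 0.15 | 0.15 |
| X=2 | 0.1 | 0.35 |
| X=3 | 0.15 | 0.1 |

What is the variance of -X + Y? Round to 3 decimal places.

1.588

E[X] = 1.95,  E[Y] = 0.2,  E[XY] = 0.35
V(X) = 4.35 − (1.95)² = 0.5475;  V(Y) = 1 − (0.2)² = 0.96
Cov(X,Y) = 0.35 − (1.95)(0.2) = -0.04
V(-X + Y) = (-1)²·0.5475 + (1)²·0.96 + 2·(-1)·(1)·-0.04 = 1.5875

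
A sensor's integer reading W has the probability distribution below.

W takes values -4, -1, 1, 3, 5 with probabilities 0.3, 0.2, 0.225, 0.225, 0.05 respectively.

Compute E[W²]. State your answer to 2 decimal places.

E[W²] = (-4)²(0.3) + (-1)²(0.2) + (1)²(0.225) + (3)²(0.225) + (5)²(0.05) = 8.5

8.50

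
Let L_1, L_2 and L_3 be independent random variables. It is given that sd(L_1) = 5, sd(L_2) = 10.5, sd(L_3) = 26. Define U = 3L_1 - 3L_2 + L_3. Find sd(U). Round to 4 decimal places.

Var(L_1) = 25, Var(L_2) = 110.25, Var(L_3) = 676
By independence, Var(U) = (3)²Var(L_1) + (-3)²Var(L_2) + (1)²Var(L_3)
= (3)²·25 + (-3)²·110.25 + (1)²·676 = 1893.25
sd(U) = √1893.25 ≈ 43.5115

43.5115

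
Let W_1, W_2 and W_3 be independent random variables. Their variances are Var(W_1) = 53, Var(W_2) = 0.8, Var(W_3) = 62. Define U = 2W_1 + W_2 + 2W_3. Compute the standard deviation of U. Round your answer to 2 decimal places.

21.47

By independence, Var(U) = (2)²Var(W_1) + (1)²Var(W_2) + (2)²Var(W_3)
= (2)²·53 + (1)²·0.8 + (2)²·62 = 460.8
SD(U) = √460.8 ≈ 21.47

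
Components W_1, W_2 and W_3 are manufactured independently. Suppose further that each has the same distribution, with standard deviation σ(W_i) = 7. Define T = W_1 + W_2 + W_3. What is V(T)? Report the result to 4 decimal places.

147.0000

V(W_i) = (7)² = 49
By independence, V(T) = (1)²V(W_1) + (1)²V(W_2) + (1)²V(W_3)
= (1)²·49 + (1)²·49 + (1)²·49 = 147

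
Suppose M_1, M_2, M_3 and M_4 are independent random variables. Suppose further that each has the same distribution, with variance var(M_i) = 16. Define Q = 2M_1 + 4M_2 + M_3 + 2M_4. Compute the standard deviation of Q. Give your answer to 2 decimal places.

20.00

By independence, var(Q) = (2)²var(M_1) + (4)²var(M_2) + (1)²var(M_3) + (2)²var(M_4)
= (2)²·16 + (4)²·16 + (1)²·16 + (2)²·16 = 400
SD(Q) = √400 ≈ 20.00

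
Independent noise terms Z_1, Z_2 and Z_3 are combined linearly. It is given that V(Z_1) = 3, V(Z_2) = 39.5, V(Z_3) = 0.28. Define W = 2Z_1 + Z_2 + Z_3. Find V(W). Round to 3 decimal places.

By independence, V(W) = (2)²V(Z_1) + (1)²V(Z_2) + (1)²V(Z_3)
= (2)²·3 + (1)²·39.5 + (1)²·0.28 = 51.78

51.780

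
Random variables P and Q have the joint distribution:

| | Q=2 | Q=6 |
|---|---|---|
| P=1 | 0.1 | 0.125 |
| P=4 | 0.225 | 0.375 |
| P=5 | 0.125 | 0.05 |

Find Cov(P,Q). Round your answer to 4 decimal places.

E[P] = 3.5,  E[Q] = 4.2
E[PQ] = 14.5
Cov(P,Q) = E[PQ] − E[P]E[Q] = 14.5 − (3.5)(4.2) = -0.2

-0.2000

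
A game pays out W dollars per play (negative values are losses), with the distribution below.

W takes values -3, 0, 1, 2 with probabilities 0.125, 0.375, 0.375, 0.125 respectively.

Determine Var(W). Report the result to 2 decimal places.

1.94

E[W] = (-3)(0.125) + (0)(0.375) + (1)(0.375) + (2)(0.125) = 0.25
E[W²] = (-3)²(0.125) + (0)²(0.375) + (1)²(0.375) + (2)²(0.125) = 2
Var(W) = E[W²] − (E[W])² = 2 − (0.25)² = 1.9375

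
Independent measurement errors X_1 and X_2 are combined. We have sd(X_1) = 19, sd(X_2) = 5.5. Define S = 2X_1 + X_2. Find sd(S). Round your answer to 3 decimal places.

var(X_1) = 361, var(X_2) = 30.25
By independence, var(S) = (2)²var(X_1) + (1)²var(X_2)
= (2)²·361 + (1)²·30.25 = 1474.25
sd(S) = √1474.25 ≈ 38.396

38.396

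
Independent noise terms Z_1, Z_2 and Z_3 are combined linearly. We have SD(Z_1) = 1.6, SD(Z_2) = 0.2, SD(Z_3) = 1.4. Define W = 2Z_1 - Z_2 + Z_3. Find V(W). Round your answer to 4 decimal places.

12.2400

V(Z_1) = 2.56, V(Z_2) = 0.04, V(Z_3) = 1.96
By independence, V(W) = (2)²V(Z_1) + (-1)²V(Z_2) + (1)²V(Z_3)
= (2)²·2.56 + (-1)²·0.04 + (1)²·1.96 = 12.24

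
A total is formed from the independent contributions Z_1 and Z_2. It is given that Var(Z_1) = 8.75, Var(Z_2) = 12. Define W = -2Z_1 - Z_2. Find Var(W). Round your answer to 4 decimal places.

47.0000

By independence, Var(W) = (-2)²Var(Z_1) + (-1)²Var(Z_2)
= (-2)²·8.75 + (-1)²·12 = 47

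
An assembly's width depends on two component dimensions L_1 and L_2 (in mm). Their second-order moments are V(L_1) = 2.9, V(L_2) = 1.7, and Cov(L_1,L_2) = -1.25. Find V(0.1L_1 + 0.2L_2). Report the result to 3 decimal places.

0.047

V(0.1L_1 + 0.2L_2) = (0.1)²·V(L_1) + (0.2)²·V(L_2) + 2·(0.1)·(0.2)·Cov(L_1,L_2)
= 0.01·2.9 + 0.04·1.7 + 0.04·-1.25 = 0.047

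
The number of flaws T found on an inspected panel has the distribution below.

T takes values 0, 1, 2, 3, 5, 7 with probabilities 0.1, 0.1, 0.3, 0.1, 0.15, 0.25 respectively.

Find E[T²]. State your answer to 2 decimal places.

18.20

E[T²] = (0)²(0.1) + (1)²(0.1) + (2)²(0.3) + (3)²(0.1) + (5)²(0.15) + (7)²(0.25) = 18.2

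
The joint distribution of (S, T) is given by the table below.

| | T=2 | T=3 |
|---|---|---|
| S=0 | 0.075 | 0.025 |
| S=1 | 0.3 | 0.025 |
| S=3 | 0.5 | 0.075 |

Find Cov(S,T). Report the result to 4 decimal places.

-0.0063

E[S] = 2.05,  E[T] = 2.125
E[ST] = 4.35
Cov(S,T) = E[ST] − E[S]E[T] = 4.35 − (2.05)(2.125) = -0.00625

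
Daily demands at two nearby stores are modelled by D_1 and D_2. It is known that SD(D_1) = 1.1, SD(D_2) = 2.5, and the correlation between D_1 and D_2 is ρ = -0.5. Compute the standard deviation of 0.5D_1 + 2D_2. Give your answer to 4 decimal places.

4.7489

var(D_1) = (1.1)² = 1.21;  var(D_2) = (2.5)² = 6.25
Cov(D_1,D_2) = ρ·SD(D_1)·SD(D_2) = -0.5·1.1·2.5 = -1.375
var(0.5D_1 + 2D_2) = (0.5)²·var(D_1) + (2)²·var(D_2) + 2·(0.5)·(2)·Cov(D_1,D_2)
= 0.25·1.21 + 4·6.25 + 2·-1.375 = 22.5525
SD(0.5D_1 + 2D_2) = √22.5525 ≈ 4.7489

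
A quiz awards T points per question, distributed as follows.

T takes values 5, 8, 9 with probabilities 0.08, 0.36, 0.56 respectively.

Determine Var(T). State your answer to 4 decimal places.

E[T] = (5)(0.08) + (8)(0.36) + (9)(0.56) = 8.32
E[T²] = (5)²(0.08) + (8)²(0.36) + (9)²(0.56) = 70.4
Var(T) = E[T²] − (E[T])² = 70.4 − (8.32)² = 1.1776

1.1776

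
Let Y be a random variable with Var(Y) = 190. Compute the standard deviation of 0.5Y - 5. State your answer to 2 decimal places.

6.89

Var(0.5Y - 5) = (0.5)²·190 = 47.5
SD(0.5Y - 5) = √47.5 ≈ 6.89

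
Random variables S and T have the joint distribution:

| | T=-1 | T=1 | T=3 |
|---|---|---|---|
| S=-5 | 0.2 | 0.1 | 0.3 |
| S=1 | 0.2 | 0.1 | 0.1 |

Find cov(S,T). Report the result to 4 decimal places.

E[S] = -2.6,  E[T] = 1
E[ST] = -3.8
cov(S,T) = E[ST] − E[S]E[T] = -3.8 − (-2.6)(1) = -1.2

-1.2000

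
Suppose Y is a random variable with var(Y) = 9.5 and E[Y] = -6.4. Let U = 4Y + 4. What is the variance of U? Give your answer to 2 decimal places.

152.00

var(4Y + 4) = (4)²·var(Y) = 16·9.5 = 152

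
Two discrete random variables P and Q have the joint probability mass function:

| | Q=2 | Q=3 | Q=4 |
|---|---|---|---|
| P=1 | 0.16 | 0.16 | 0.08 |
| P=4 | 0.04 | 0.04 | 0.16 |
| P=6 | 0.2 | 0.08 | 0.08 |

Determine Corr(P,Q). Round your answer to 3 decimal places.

-0.021

E[P] = 3.52,  E[Q] = 2.92
E[PQ] = 10.24
cov(P,Q) = E[PQ] − E[P]E[Q] = 10.24 − (3.52)(2.92) = -0.0384
Var(P) = 4.8096,  Var(Q) = 0.7136
ρ = -0.0384 / √(4.8096·0.7136) ≈ -0.021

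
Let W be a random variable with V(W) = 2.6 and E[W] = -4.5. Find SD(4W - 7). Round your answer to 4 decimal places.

V(4W - 7) = (4)²·2.6 = 41.6
SD(4W - 7) = √41.6 ≈ 6.4498

6.4498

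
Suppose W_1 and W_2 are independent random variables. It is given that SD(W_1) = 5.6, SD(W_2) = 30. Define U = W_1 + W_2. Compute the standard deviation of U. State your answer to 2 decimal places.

30.52

V(W_1) = 31.36, V(W_2) = 900
By independence, V(U) = (1)²V(W_1) + (1)²V(W_2)
= (1)²·31.36 + (1)²·900 = 931.36
SD(U) = √931.36 ≈ 30.52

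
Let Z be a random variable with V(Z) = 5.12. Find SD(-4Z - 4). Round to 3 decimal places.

9.051

V(-4Z - 4) = (-4)²·5.12 = 81.92
SD(-4Z - 4) = √81.92 ≈ 9.051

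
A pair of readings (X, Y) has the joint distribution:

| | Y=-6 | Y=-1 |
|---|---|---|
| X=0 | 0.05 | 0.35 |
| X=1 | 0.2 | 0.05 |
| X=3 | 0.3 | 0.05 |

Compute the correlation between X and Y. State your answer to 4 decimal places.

E[X] = 1.3,  E[Y] = -3.75
E[XY] = -6.8
Cov(X,Y) = E[XY] − E[X]E[Y] = -6.8 − (1.3)(-3.75) = -1.925
V(X) = 1.71,  V(Y) = 6.1875
ρ = -1.925 / √(1.71·6.1875) ≈ -0.5918

-0.5918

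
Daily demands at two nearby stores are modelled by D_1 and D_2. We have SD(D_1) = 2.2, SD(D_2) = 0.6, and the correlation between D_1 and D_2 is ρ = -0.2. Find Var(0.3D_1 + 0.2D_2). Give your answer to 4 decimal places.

Var(D_1) = (2.2)² = 4.84;  Var(D_2) = (0.6)² = 0.36
Cov(D_1,D_2) = ρ·SD(D_1)·SD(D_2) = -0.2·2.2·0.6 = -0.264
Var(0.3D_1 + 0.2D_2) = (0.3)²·Var(D_1) + (0.2)²·Var(D_2) + 2·(0.3)·(0.2)·Cov(D_1,D_2)
= 0.09·4.84 + 0.04·0.36 + 0.12·-0.264 = 0.41832

0.4183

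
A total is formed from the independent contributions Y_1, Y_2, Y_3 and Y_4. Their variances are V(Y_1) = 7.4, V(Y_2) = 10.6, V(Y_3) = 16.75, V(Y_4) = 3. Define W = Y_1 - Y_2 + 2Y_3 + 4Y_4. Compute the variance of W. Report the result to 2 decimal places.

133.00

By independence, V(W) = (1)²V(Y_1) + (-1)²V(Y_2) + (2)²V(Y_3) + (4)²V(Y_4)
= (1)²·7.4 + (-1)²·10.6 + (2)²·16.75 + (4)²·3 = 133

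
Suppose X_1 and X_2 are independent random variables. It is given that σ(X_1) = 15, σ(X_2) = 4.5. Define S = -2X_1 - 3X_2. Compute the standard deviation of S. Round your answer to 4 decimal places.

32.8976

Var(X_1) = 225, Var(X_2) = 20.25
By independence, Var(S) = (-2)²Var(X_1) + (-3)²Var(X_2)
= (-2)²·225 + (-3)²·20.25 = 1082.25
σ(S) = √1082.25 ≈ 32.8976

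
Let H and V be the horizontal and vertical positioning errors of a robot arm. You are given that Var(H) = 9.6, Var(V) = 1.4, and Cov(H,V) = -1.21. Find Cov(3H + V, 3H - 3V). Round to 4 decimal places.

89.4600

Cov(3H + V, 3H - 3V) = (3)(3)Var(H) + (1)(-3)Var(V) + [(3)(-3) + (1)(3)]Cov(H,V)
= 9·9.6 + -3·1.4 + -6·-1.21 = 89.46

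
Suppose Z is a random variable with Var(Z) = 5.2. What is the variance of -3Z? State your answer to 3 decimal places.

Var(-3Z) = (-3)²·Var(Z) = 9·5.2 = 46.8

46.800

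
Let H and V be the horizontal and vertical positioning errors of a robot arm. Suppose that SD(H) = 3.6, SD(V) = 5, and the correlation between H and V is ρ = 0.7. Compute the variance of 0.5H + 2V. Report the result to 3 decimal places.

128.440

var(H) = (3.6)² = 12.96;  var(V) = (5)² = 25
cov(H,V) = ρ·SD(H)·SD(V) = 0.7·3.6·5 = 12.6
var(0.5H + 2V) = (0.5)²·var(H) + (2)²·var(V) + 2·(0.5)·(2)·cov(H,V)
= 0.25·12.96 + 4·25 + 2·12.6 = 128.44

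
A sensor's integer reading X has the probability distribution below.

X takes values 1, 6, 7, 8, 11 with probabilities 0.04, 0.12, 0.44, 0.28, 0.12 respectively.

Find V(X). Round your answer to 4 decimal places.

E[X] = (1)(0.04) + (6)(0.12) + (7)(0.44) + (8)(0.28) + (11)(0.12) = 7.4
E[X²] = (1)²(0.04) + (6)²(0.12) + (7)²(0.44) + (8)²(0.28) + (11)²(0.12) = 58.36
V(X) = E[X²] − (E[X])² = 58.36 − (7.4)² = 3.6

3.6000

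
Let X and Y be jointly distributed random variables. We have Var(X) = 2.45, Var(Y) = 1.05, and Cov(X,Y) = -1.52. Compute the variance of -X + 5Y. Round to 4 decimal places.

Var(-X + 5Y) = (-1)²·Var(X) + (5)²·Var(Y) + 2·(-1)·(5)·Cov(X,Y)
= 1·2.45 + 25·1.05 + -10·-1.52 = 43.9

43.9000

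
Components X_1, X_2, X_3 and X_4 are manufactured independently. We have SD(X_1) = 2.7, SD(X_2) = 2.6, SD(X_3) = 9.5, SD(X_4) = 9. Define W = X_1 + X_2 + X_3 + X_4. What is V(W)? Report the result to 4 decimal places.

V(X_1) = 7.29, V(X_2) = 6.76, V(X_3) = 90.25, V(X_4) = 81
By independence, V(W) = (1)²V(X_1) + (1)²V(X_2) + (1)²V(X_3) + (1)²V(X_4)
= (1)²·7.29 + (1)²·6.76 + (1)²·90.25 + (1)²·81 = 185.3

185.3000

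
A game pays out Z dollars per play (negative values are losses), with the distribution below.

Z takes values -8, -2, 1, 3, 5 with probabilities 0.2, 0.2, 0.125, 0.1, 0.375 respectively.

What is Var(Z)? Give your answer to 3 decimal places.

23.910

E[Z] = (-8)(0.2) + (-2)(0.2) + (1)(0.125) + (3)(0.1) + (5)(0.375) = 0.3
E[Z²] = (-8)²(0.2) + (-2)²(0.2) + (1)²(0.125) + (3)²(0.1) + (5)²(0.375) = 24
Var(Z) = E[Z²] − (E[Z])² = 24 − (0.3)² = 23.91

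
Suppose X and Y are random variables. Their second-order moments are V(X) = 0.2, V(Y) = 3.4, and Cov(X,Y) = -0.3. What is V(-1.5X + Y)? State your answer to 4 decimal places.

4.7500

V(-1.5X + Y) = (-1.5)²·V(X) + (1)²·V(Y) + 2·(-1.5)·(1)·Cov(X,Y)
= 2.25·0.2 + 1·3.4 + -3·-0.3 = 4.75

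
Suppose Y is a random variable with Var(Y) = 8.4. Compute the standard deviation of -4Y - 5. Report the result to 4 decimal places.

Var(-4Y - 5) = (-4)²·8.4 = 134.4
σ(-4Y - 5) = √134.4 ≈ 11.5931

11.5931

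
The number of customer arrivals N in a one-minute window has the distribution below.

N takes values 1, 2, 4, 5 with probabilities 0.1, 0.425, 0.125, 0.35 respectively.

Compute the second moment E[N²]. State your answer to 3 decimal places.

E[N²] = (1)²(0.1) + (2)²(0.425) + (4)²(0.125) + (5)²(0.35) = 12.55

12.550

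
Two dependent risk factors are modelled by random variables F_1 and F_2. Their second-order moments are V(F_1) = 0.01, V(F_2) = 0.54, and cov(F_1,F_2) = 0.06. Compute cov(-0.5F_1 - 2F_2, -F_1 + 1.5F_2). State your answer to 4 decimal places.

-1.5400

cov(-0.5F_1 - 2F_2, -F_1 + 1.5F_2) = (-0.5)(-1)V(F_1) + (-2)(1.5)V(F_2) + [(-0.5)(1.5) + (-2)(-1)]cov(F_1,F_2)
= 0.5·0.01 + -3·0.54 + 1.25·0.06 = -1.54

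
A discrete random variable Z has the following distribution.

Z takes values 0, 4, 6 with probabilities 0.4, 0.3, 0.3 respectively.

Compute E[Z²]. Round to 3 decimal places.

15.600

E[Z²] = (0)²(0.4) + (4)²(0.3) + (6)²(0.3) = 15.6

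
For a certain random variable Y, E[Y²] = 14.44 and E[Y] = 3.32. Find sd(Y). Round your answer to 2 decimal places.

1.85

Var(Y) = 14.44 − (3.32)² = 3.4176
sd(Y) = √3.4176 ≈ 1.85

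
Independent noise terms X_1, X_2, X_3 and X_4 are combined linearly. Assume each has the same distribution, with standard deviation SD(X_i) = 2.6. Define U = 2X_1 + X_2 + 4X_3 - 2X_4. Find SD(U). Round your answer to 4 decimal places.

13.0000

V(X_i) = (2.6)² = 6.76
By independence, V(U) = (2)²V(X_1) + (1)²V(X_2) + (4)²V(X_3) + (-2)²V(X_4)
= (2)²·6.76 + (1)²·6.76 + (4)²·6.76 + (-2)²·6.76 = 169
SD(U) = √169 ≈ 13.0000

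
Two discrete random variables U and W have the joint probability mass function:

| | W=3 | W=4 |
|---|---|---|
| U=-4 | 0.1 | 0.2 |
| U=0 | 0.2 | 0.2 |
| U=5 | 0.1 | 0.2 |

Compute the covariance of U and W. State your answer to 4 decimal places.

0.0200

E[U] = 0.3,  E[W] = 3.6
E[UW] = 1.1
Cov(U,W) = E[UW] − E[U]E[W] = 1.1 − (0.3)(3.6) = 0.02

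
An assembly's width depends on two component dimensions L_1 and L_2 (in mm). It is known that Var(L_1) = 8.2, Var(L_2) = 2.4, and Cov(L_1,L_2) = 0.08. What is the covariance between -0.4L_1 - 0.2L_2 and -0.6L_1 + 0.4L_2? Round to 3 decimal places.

Cov(-0.4L_1 - 0.2L_2, -0.6L_1 + 0.4L_2) = (-0.4)(-0.6)Var(L_1) + (-0.2)(0.4)Var(L_2) + [(-0.4)(0.4) + (-0.2)(-0.6)]Cov(L_1,L_2)
= 0.24·8.2 + -0.08·2.4 + -0.04·0.08 = 1.7728

1.773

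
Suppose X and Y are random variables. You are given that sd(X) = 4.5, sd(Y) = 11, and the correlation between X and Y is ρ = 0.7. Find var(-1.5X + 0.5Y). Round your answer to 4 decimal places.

23.8375

var(X) = (4.5)² = 20.25;  var(Y) = (11)² = 121
cov(X,Y) = ρ·sd(X)·sd(Y) = 0.7·4.5·11 = 34.65
var(-1.5X + 0.5Y) = (-1.5)²·var(X) + (0.5)²·var(Y) + 2·(-1.5)·(0.5)·cov(X,Y)
= 2.25·20.25 + 0.25·121 + -1.5·34.65 = 23.8375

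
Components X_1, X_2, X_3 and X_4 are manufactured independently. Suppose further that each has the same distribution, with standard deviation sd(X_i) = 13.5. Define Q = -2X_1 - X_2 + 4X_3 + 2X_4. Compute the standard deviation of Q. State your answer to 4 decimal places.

67.5000

Var(X_i) = (13.5)² = 182.25
By independence, Var(Q) = (-2)²Var(X_1) + (-1)²Var(X_2) + (4)²Var(X_3) + (2)²Var(X_4)
= (-2)²·182.25 + (-1)²·182.25 + (4)²·182.25 + (2)²·182.25 = 4556.25
sd(Q) = √4556.25 ≈ 67.5000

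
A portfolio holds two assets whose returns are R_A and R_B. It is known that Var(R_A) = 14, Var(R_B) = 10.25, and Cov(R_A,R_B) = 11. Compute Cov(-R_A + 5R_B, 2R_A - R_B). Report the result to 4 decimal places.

Cov(-R_A + 5R_B, 2R_A - R_B) = (-1)(2)Var(R_A) + (5)(-1)Var(R_B) + [(-1)(-1) + (5)(2)]Cov(R_A,R_B)
= -2·14 + -5·10.25 + 11·11 = 41.75

41.7500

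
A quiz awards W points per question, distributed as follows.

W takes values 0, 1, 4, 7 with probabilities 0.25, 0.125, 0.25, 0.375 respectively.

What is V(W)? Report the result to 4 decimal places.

E[W] = (0)(0.25) + (1)(0.125) + (4)(0.25) + (7)(0.375) = 3.75
E[W²] = (0)²(0.25) + (1)²(0.125) + (4)²(0.25) + (7)²(0.375) = 22.5
V(W) = E[W²] − (E[W])² = 22.5 − (3.75)² = 8.4375

8.4375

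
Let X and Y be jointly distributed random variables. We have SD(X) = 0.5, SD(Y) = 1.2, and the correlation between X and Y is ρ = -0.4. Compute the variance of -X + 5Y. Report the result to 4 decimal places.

38.6500

Var(X) = (0.5)² = 0.25;  Var(Y) = (1.2)² = 1.44
cov(X,Y) = ρ·SD(X)·SD(Y) = -0.4·0.5·1.2 = -0.24
Var(-X + 5Y) = (-1)²·Var(X) + (5)²·Var(Y) + 2·(-1)·(5)·cov(X,Y)
= 1·0.25 + 25·1.44 + -10·-0.24 = 38.65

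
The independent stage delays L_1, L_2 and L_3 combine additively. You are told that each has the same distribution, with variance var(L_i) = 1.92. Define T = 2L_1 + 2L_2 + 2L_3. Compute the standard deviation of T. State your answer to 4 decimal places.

By independence, var(T) = (2)²var(L_1) + (2)²var(L_2) + (2)²var(L_3)
= (2)²·1.92 + (2)²·1.92 + (2)²·1.92 = 23.04
SD(T) = √23.04 ≈ 4.8000

4.8000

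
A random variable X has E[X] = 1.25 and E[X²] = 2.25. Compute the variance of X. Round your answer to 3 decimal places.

0.688

V(X) = 2.25 − (1.25)² = 0.6875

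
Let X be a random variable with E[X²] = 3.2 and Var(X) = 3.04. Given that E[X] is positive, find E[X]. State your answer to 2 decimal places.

(E[X])² = E[X²] − Var(X) = 3.2 − 3.04 = 0.16
E[X] = √0.16 = 0.4

0.40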